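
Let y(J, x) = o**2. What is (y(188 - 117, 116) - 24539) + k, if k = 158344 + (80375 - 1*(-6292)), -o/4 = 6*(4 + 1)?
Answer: 234872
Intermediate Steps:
o = -120 (o = -24*(4 + 1) = -24*5 = -4*30 = -120)
k = 245011 (k = 158344 + (80375 + 6292) = 158344 + 86667 = 245011)
y(J, x) = 14400 (y(J, x) = (-120)**2 = 14400)
(y(188 - 117, 116) - 24539) + k = (14400 - 24539) + 245011 = -10139 + 245011 = 234872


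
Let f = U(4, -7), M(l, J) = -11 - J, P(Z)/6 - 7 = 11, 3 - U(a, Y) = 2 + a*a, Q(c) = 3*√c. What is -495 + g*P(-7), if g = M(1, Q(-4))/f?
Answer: -2079/5 + 216*I/5 ≈ -415.8 + 43.2*I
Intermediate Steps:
U(a, Y) = 1 - a² (U(a, Y) = 3 - (2 + a*a) = 3 - (2 + a²) = 3 + (-2 - a²) = 1 - a²)
P(Z) = 108 (P(Z) = 42 + 6*11 = 42 + 66 = 108)
f = -15 (f = 1 - 1*4² = 1 - 1*16 = 1 - 16 = -15)
g = 11/15 + 2*I/5 (g = (-11 - 3*√(-4))/(-15) = (-11 - 3*2*I)*(-1/15) = (-11 - 6*I)*(-1/15) = 11/15 + 2*I/5 ≈ 0.73333 + 0.4*I)
-495 + g*P(-7) = -495 + (11/15 + 2*I/5)*108 = -495 + (396/5 + 216*I/5) = -2079/5 + 216*I/5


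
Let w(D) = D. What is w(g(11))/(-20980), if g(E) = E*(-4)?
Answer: 11/5245 ≈ 0.0020972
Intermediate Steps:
g(E) = -4*E
w(g(11))/(-20980) = -4*11/(-20980) = -44*(-1/20980) = 11/5245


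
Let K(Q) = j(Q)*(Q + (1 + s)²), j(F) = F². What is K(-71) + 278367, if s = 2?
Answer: -34175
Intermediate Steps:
K(Q) = Q²*(9 + Q) (K(Q) = Q²*(Q + (1 + 2)²) = Q²*(Q + 3²) = Q²*(Q + 9) = Q²*(9 + Q))
K(-71) + 278367 = (-71)²*(9 - 71) + 278367 = 5041*(-62) + 278367 = -312542 + 278367 = -34175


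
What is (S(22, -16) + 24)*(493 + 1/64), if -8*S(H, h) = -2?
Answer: 3060641/256 ≈ 11956.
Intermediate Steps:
S(H, h) = 1/4 (S(H, h) = -1/8*(-2) = 1/4)
(S(22, -16) + 24)*(493 + 1/64) = (1/4 + 24)*(493 + 1/64) = 97*(493 + 1/64)/4 = (97/4)*(31553/64) = 3060641/256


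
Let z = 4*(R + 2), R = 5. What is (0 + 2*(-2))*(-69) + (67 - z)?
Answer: 315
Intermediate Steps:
z = 28 (z = 4*(5 + 2) = 4*7 = 28)
(0 + 2*(-2))*(-69) + (67 - z) = (0 + 2*(-2))*(-69) + (67 - 1*28) = (0 - 4)*(-69) + (67 - 28) = -4*(-69) + 39 = 276 + 39 = 315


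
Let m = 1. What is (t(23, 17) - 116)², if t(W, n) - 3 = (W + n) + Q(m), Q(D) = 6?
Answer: 4489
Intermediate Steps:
t(W, n) = 9 + W + n (t(W, n) = 3 + ((W + n) + 6) = 3 + (6 + W + n) = 9 + W + n)
(t(23, 17) - 116)² = ((9 + 23 + 17) - 116)² = (49 - 116)² = (-67)² = 4489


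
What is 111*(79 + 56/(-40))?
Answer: 43068/5 ≈ 8613.6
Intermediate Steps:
111*(79 + 56/(-40)) = 111*(79 + 56*(-1/40)) = 111*(79 - 7/5) = 111*(388/5) = 43068/5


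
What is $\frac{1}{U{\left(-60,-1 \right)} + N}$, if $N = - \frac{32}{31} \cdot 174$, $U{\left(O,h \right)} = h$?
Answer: $- \frac{31}{5599} \approx -0.0055367$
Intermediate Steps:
$N = - \frac{5568}{31}$ ($N = \left(-32\right) \frac{1}{31} \cdot 174 = \left(- \frac{32}{31}\right) 174 = - \frac{5568}{31} \approx -179.61$)
$\frac{1}{U{\left(-60,-1 \right)} + N} = \frac{1}{-1 - \frac{5568}{31}} = \frac{1}{- \frac{5599}{31}} = - \frac{31}{5599}$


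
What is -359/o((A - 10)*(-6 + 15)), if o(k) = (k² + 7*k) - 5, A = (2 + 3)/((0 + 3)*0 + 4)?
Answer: -5744/90325 ≈ -0.063593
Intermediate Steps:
A = 5/4 (A = 5/(3*0 + 4) = 5/(0 + 4) = 5/4 ≈ 1.2500)
o(k) = -5 + k² + 7*k
-359/o((A - 10)*(-6 + 15)) = -359/(-5 + ((5/4 - 10)*(-6 + 15))² + 7*((5/4 - 10)*(-6 + 15))) = -359/(-5 + (-35/4*9)² + 7*(-35/4*9)) = -359/(-5 + (-315/4)² + 7*(-315/4)) = -359/(-5 + 99225/16 - 2205/4) = -359/90325/16 = -359*16/90325 = -5744/90325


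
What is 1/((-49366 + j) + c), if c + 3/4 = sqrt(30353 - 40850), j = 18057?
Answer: -500956/15684975073 - 16*I*sqrt(10497)/15684975073 ≈ -3.1939e-5 - 1.0451e-7*I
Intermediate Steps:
c = -3/4 + I*sqrt(10497) (c = -3/4 + sqrt(30353 - 40850) = -3/4 + sqrt(-10497) = -3/4 + I*sqrt(10497) ≈ -0.75 + 102.45*I)
1/((-49366 + j) + c) = 1/((-49366 + 18057) + (-3/4 + I*sqrt(10497))) = 1/(-31309 + (-3/4 + I*sqrt(10497))) = 1/(-125239/4 + I*sqrt(10497))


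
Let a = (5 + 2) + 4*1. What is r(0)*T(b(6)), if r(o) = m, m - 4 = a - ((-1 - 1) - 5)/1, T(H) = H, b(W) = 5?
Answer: 110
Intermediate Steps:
a = 11 (a = 7 + 4 = 11)
m = 22 (m = 4 + (11 - ((-1 - 1) - 5)/1) = 4 + (11 - (-2 - 5)) = 4 + (11 - (-7)) = 4 + (11 - 1*(-7)) = 4 + (11 + 7) = 4 + 18 = 22)
r(o) = 22
r(0)*T(b(6)) = 22*5 = 110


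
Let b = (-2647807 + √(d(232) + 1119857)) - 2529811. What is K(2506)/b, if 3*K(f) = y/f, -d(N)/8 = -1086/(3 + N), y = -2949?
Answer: 598027823045/7893669263805312421 + 983*√61846144505/15787338527610624842 ≈ 7.5776e-8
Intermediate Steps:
d(N) = 8688/(3 + N) (d(N) = -(-8688)/(3 + N) = 8688/(3 + N))
K(f) = -983/f (K(f) = (-2949/f)/3 = -983/f)
b = -5177618 + √61846144505/235 (b = (-2647807 + √(8688/(3 + 232) + 1119857)) - 2529811 = (-2647807 + √(8688/235 + 1119857)) - 2529811 = (-2647807 + √(263175083/235)) - 2529811 = (-2647807 + √61846144505/235) - 2529811 = -5177618 + √61846144505/235 ≈ -5.1766e+6)
K(2506)/b = (-983/2506)/(-5177618 + √61846144505/235) = (-983*1/2506)/(-5177618 + √61846144505/235) = -983/(2506*(-5177618 + √61846144505/235))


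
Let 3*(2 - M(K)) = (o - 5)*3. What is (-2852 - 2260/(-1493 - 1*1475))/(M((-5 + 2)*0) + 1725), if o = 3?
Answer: -2115619/1282918 ≈ -1.6491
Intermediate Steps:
M(K) = 4 (M(K) = 2 - (3 - 5)*3/3 = 2 - (-2)*3/3 = 2 - ⅓*(-6) = 2 + 2 = 4)
(-2852 - 2260/(-1493 - 1*1475))/(M((-5 + 2)*0) + 1725) = (-2852 - 2260/(-1493 - 1*1475))/(4 + 1725) = (-2852 - 2260/(-1493 - 1475))/1729 = (-2852 - 2260/(-2968))*(1/1729) = (-2852 - 2260*(-1/2968))*(1/1729) = (-2852 + 565/742)*(1/1729) = -2115619/742*1/1729 = -2115619/1282918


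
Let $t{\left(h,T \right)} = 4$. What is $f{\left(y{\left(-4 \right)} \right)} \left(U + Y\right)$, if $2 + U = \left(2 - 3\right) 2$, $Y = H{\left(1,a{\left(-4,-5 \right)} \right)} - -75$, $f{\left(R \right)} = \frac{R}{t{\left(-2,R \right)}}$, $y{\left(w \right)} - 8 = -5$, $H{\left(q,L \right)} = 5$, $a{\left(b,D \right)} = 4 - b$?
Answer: $57$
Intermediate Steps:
$y{\left(w \right)} = 3$ ($y{\left(w \right)} = 8 - 5 = 3$)
$f{\left(R \right)} = \frac{R}{4}$
$Y = 80$ ($Y = 5 - -75 = 5 + 75 = 80$)
$U = -4$ ($U = -2 + \left(2 - 3\right) 2 = -2 - 2 = -4$)
$f{\left(y{\left(-4 \right)} \right)} \left(U + Y\right) = \frac{1}{4} \cdot 3 \left(-4 + 80\right) = \frac{3}{4} \cdot 76 = 57$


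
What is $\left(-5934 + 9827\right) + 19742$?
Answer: $23635$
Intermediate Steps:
$\left(-5934 + 9827\right) + 19742 = 3893 + 19742 = 23635$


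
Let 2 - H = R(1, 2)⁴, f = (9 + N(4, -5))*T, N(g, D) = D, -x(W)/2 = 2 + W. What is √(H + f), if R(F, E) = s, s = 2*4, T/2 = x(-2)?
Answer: I*√4094 ≈ 63.984*I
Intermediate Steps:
x(W) = -4 - 2*W (x(W) = -2*(2 + W) = -4 - 2*W)
T = 0 (T = 2*(-4 - 2*(-2)) = 2*(-4 + 4) = 2*0 = 0)
s = 8
R(F, E) = 8
f = 0 (f = (9 - 5)*0 = 4*0 = 0)
H = -4094 (H = 2 - 1*8⁴ = 2 - 1*4096 = 2 - 4096 = -4094)
√(H + f) = √(-4094 + 0) = √(-4094) = I*√4094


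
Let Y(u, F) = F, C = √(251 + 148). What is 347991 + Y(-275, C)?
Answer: 347991 + √399 ≈ 3.4801e+5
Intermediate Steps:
C = √399 ≈ 19.975
347991 + Y(-275, C) = 347991 + √399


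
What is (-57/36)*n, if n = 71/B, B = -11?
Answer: 1349/132 ≈ 10.220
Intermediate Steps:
n = -71/11 (n = 71/(-11) = 71*(-1/11) = -71/11 ≈ -6.4545)
(-57/36)*n = -57/36*(-71/11) = -57*1/36*(-71/11) = -19/12*(-71/11) = 1349/132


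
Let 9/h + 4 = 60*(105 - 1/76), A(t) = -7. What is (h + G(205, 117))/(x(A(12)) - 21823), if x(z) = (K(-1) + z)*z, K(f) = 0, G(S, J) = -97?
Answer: 5800951/1302183183 ≈ 0.0044548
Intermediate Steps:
x(z) = z**2 (x(z) = (0 + z)*z = z*z = z**2)
h = 171/119609 (h = 9/(-4 + 60*(105 - 1/76)) = 9/(-4 + 60*(7979/76)) = 9/(-4 + 119685/19) = 9/(119609/19) = 9*(19/119609) = 171/119609 ≈ 0.0014297)
(h + G(205, 117))/(x(A(12)) - 21823) = (171/119609 - 97)/((-7)**2 - 21823) = -11601902/(119609*(49 - 21823)) = -11601902/119609/(-21774) = -11601902/119609*(-1/21774) = 5800951/1302183183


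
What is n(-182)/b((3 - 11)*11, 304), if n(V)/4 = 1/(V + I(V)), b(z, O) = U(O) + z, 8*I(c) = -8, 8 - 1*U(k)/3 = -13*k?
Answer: -1/539484 ≈ -1.8536e-6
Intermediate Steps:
U(k) = 24 + 39*k (U(k) = 24 - (-39)*k = 24 + 39*k)
I(c) = -1 (I(c) = (⅛)*(-8) = -1)
b(z, O) = 24 + z + 39*O (b(z, O) = (24 + 39*O) + z = 24 + z + 39*O)
n(V) = 4/(-1 + V) (n(V) = 4/(V - 1) = 4/(-1 + V))
n(-182)/b((3 - 11)*11, 304) = (4/(-1 - 182))/(24 + (3 - 11)*11 + 39*304) = (4/(-183))/(24 - 8*11 + 11856) = (4*(-1/183))/(24 - 88 + 11856) = -4/183/11792 = -4/183*1/11792 = -1/539484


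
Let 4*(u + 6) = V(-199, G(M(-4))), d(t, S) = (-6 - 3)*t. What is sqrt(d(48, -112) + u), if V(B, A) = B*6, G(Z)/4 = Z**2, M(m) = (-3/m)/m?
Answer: I*sqrt(2946)/2 ≈ 27.139*I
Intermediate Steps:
d(t, S) = -9*t
M(m) = -3/m**2
G(Z) = 4*Z**2
V(B, A) = 6*B
u = -609/2 (u = -6 + (6*(-199))/4 = -6 + (1/4)*(-1194) = -6 - 597/2 = -609/2 ≈ -304.50)
sqrt(d(48, -112) + u) = sqrt(-9*48 - 609/2) = sqrt(-432 - 609/2) = sqrt(-1473/2) = I*sqrt(2946)/2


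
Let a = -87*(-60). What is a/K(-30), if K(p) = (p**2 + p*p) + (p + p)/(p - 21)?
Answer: 4437/1531 ≈ 2.8981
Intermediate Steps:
K(p) = 2*p**2 + 2*p/(-21 + p) (K(p) = (p**2 + p**2) + (2*p)/(-21 + p) = 2*p**2 + 2*p/(-21 + p))
a = 5220
a/K(-30) = 5220/((2*(-30)*(1 + (-30)**2 - 21*(-30))/(-21 - 30))) = 5220/((2*(-30)*(1 + 900 + 630)/(-51))) = 5220/((2*(-30)*(-1/51)*1531)) = 5220/(30620/17) = 5220*(17/30620) = 4437/1531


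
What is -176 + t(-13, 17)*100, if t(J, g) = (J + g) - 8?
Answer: -576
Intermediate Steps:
t(J, g) = -8 + J + g
-176 + t(-13, 17)*100 = -176 + (-8 - 13 + 17)*100 = -176 - 4*100 = -176 - 400 = -576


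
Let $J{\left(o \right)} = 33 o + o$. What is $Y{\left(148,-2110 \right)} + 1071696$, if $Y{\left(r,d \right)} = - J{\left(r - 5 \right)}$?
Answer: $1066834$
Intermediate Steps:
$J{\left(o \right)} = 34 o$
$Y{\left(r,d \right)} = 170 - 34 r$ ($Y{\left(r,d \right)} = - 34 \left(r - 5\right) = - 34 \left(-5 + r\right) = - (-170 + 34 r) = 170 - 34 r$)
$Y{\left(148,-2110 \right)} + 1071696 = \left(170 - 5032\right) + 1071696 = -4862 + 1071696 = 1066834$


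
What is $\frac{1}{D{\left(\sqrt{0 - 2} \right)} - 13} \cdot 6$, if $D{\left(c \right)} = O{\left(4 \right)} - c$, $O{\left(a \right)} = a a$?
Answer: $\frac{18}{11} + \frac{6 i \sqrt{2}}{11} \approx 1.6364 + 0.77139 i$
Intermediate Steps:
$O{\left(a \right)} = a^{2}$
$D{\left(c \right)} = 16 - c$ ($D{\left(c \right)} = 4^{2} - c = 16 - c$)
$\frac{1}{D{\left(\sqrt{0 - 2} \right)} - 13} \cdot 6 = \frac{1}{\left(16 - \sqrt{0 - 2}\right) - 13} \cdot 6 = \frac{1}{\left(16 - \sqrt{-2}\right) - 13} \cdot 6 = \frac{1}{\left(16 - i \sqrt{2}\right) - 13} \cdot 6 = \frac{1}{3 - i \sqrt{2}} \cdot 6 = \frac{6}{3 - i \sqrt{2}}$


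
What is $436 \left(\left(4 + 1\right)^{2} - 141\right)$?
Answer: $-50576$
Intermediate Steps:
$436 \left(\left(4 + 1\right)^{2} - 141\right) = 436 \left(5^{2} - 141\right) = 436 \left(25 - 141\right) = 436 \left(-116\right) = -50576$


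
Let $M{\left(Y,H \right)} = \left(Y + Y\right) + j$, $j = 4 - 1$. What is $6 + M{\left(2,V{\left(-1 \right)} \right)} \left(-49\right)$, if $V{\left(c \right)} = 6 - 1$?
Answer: $-337$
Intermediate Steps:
$V{\left(c \right)} = 5$
$j = 3$
$M{\left(Y,H \right)} = 3 + 2 Y$ ($M{\left(Y,H \right)} = \left(Y + Y\right) + 3 = 2 Y + 3 = 3 + 2 Y$)
$6 + M{\left(2,V{\left(-1 \right)} \right)} \left(-49\right) = 6 + \left(3 + 2 \cdot 2\right) \left(-49\right) = 6 + \left(3 + 4\right) \left(-49\right) = 6 + 7 \left(-49\right) = 6 - 343 = -337$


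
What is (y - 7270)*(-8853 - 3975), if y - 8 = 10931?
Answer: -47065932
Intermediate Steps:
y = 10939 (y = 8 + 10931 = 10939)
(y - 7270)*(-8853 - 3975) = (10939 - 7270)*(-8853 - 3975) = 3669*(-12828) = -47065932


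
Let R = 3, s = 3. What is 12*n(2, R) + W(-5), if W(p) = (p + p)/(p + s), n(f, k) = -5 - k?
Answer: -91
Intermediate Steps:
W(p) = 2*p/(3 + p) (W(p) = (p + p)/(p + 3) = (2*p)/(3 + p) = 2*p/(3 + p))
12*n(2, R) + W(-5) = 12*(-5 - 1*3) + 2*(-5)/(3 - 5) = 12*(-5 - 3) + 2*(-5)/(-2) = 12*(-8) + 2*(-5)*(-½) = -96 + 5 = -91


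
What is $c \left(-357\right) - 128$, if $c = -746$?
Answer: $266194$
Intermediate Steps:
$c \left(-357\right) - 128 = \left(-746\right) \left(-357\right) - 128 = 266322 - 128 = 266194$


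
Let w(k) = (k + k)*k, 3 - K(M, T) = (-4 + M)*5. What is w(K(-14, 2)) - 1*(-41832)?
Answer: 59130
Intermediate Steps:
K(M, T) = 23 - 5*M (K(M, T) = 3 - (-4 + M)*5 = 3 - (-20 + 5*M) = 3 + (20 - 5*M) = 23 - 5*M)
w(k) = 2*k**2 (w(k) = (2*k)*k = 2*k**2)
w(K(-14, 2)) - 1*(-41832) = 2*(23 - 5*(-14))**2 - 1*(-41832) = 2*(23 + 70)**2 + 41832 = 2*93**2 + 41832 = 2*8649 + 41832 = 17298 + 41832 = 59130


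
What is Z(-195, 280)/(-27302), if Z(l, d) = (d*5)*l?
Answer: 136500/13651 ≈ 9.9993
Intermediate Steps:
Z(l, d) = 5*d*l (Z(l, d) = (5*d)*l = 5*d*l)
Z(-195, 280)/(-27302) = (5*280*(-195))/(-27302) = -273000*(-1/27302) = 136500/13651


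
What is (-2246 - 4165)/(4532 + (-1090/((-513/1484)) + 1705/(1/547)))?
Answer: -3288843/482384231 ≈ -0.0068179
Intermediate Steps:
(-2246 - 4165)/(4532 + (-1090/((-513/1484)) + 1705/(1/547))) = -6411/(4532 + (-1090/((-513*1/1484)) + 1705/(1/547))) = -6411/(4532 + (-1090/(-513/1484) + 1705*547)) = -6411/(4532 + (-1090*(-1484/513) + 932635)) = -6411/(4532 + (1617560/513 + 932635)) = -6411/(4532 + 480059315/513) = -6411/482384231/513 = -6411*513/482384231 = -3288843/482384231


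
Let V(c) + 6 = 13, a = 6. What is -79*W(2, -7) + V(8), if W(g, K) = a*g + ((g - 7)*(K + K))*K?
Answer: 37769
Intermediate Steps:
V(c) = 7 (V(c) = -6 + 13 = 7)
W(g, K) = 6*g + 2*K**2*(-7 + g) (W(g, K) = 6*g + ((g - 7)*(K + K))*K = 6*g + ((-7 + g)*(2*K))*K = 6*g + (2*K*(-7 + g))*K = 6*g + 2*K**2*(-7 + g))
-79*W(2, -7) + V(8) = -79*(-14*(-7)**2 + 6*2 + 2*2*(-7)**2) + 7 = -79*(-14*49 + 12 + 2*2*49) + 7 = -79*(-686 + 12 + 196) + 7 = -79*(-478) + 7 = 37762 + 7 = 37769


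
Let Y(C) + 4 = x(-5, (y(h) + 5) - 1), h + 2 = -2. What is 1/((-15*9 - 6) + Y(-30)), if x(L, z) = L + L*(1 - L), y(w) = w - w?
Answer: -1/180 ≈ -0.0055556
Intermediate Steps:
h = -4 (h = -2 - 2 = -4)
y(w) = 0
Y(C) = -39 (Y(C) = -4 - 5*(2 - 1*(-5)) = -4 - 5*(2 + 5) = -4 - 5*7 = -4 - 35 = -39)
1/((-15*9 - 6) + Y(-30)) = 1/((-15*9 - 6) - 39) = 1/((-135 - 6) - 39) = 1/(-141 - 39) = 1/(-180) = -1/180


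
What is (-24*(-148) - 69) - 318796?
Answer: -315313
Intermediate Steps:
(-24*(-148) - 69) - 318796 = (3552 - 69) - 318796 = 3483 - 318796 = -315313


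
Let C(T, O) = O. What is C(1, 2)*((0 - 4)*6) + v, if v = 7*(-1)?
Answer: -55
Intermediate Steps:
v = -7
C(1, 2)*((0 - 4)*6) + v = 2*((0 - 4)*6) - 7 = 2*(-4*6) - 7 = 2*(-24) - 7 = -48 - 7 = -55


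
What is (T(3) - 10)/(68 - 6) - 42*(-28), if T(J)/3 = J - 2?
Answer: 72905/62 ≈ 1175.9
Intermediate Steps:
T(J) = -6 + 3*J (T(J) = 3*(J - 2) = 3*(-2 + J) = -6 + 3*J)
(T(3) - 10)/(68 - 6) - 42*(-28) = ((-6 + 3*3) - 10)/(68 - 6) - 42*(-28) = ((-6 + 9) - 10)/62 + 1176 = (3 - 10)*(1/62) + 1176 = -7*1/62 + 1176 = -7/62 + 1176 = 72905/62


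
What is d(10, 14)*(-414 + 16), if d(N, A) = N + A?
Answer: -9552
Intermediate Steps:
d(N, A) = A + N
d(10, 14)*(-414 + 16) = (14 + 10)*(-414 + 16) = 24*(-398) = -9552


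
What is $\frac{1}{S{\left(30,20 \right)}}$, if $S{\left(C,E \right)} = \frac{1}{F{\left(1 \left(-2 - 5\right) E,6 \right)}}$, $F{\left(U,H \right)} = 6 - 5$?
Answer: $1$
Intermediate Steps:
$F{\left(U,H \right)} = 1$
$S{\left(C,E \right)} = 1$ ($S{\left(C,E \right)} = 1^{-1} = 1$)
$\frac{1}{S{\left(30,20 \right)}} = 1^{-1} = 1$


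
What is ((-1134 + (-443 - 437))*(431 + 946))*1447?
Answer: -4012933266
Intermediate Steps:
((-1134 + (-443 - 437))*(431 + 946))*1447 = ((-1134 - 880)*1377)*1447 = -2014*1377*1447 = -2773278*1447 = -4012933266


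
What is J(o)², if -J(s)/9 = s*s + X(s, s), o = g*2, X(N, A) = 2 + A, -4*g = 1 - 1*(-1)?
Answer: 324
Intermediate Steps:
g = -½ (g = -(1 - 1*(-1))/4 = -(1 + 1)/4 = -¼*2 = -½ ≈ -0.50000)
o = -1 (o = -½*2 = -1)
J(s) = -18 - 9*s - 9*s² (J(s) = -9*(s*s + (2 + s)) = -9*(s² + (2 + s)) = -9*(2 + s + s²) = -18 - 9*s - 9*s²)
J(o)² = (-18 - 9*(-1) - 9*(-1)²)² = (-18 + 9 - 9*1)² = (-18 + 9 - 9)² = (-18)² = 324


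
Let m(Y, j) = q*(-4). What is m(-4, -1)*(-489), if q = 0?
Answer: 0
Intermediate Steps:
m(Y, j) = 0 (m(Y, j) = 0*(-4) = 0)
m(-4, -1)*(-489) = 0*(-489) = 0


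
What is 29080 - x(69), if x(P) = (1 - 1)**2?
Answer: 29080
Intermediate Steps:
x(P) = 0 (x(P) = 0**2 = 0)
29080 - x(69) = 29080 - 1*0 = 29080 + 0 = 29080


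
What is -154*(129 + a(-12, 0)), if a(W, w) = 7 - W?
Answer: -22792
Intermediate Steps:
-154*(129 + a(-12, 0)) = -154*(129 + (7 - 1*(-12))) = -154*(129 + (7 + 12)) = -154*(129 + 19) = -154*148 = -22792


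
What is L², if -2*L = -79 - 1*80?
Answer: 25281/4 ≈ 6320.3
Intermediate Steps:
L = 159/2 (L = -(-79 - 1*80)/2 = -(-79 - 80)/2 = -½*(-159) = 159/2 ≈ 79.500)
L² = (159/2)² = 25281/4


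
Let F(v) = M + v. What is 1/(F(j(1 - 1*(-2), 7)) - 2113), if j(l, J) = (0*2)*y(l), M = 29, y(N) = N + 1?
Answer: -1/2084 ≈ -0.00047985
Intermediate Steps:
y(N) = 1 + N
j(l, J) = 0 (j(l, J) = (0*2)*(1 + l) = 0*(1 + l) = 0)
F(v) = 29 + v
1/(F(j(1 - 1*(-2), 7)) - 2113) = 1/((29 + 0) - 2113) = 1/(29 - 2113) = 1/(-2084) = -1/2084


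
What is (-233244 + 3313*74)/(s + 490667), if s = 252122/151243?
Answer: 1802514074/74210201203 ≈ 0.024289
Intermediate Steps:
s = 252122/151243 (s = 252122*(1/151243) = 252122/151243 ≈ 1.6670)
(-233244 + 3313*74)/(s + 490667) = (-233244 + 3313*74)/(252122/151243 + 490667) = (-233244 + 245162)/(74210201203/151243) = 11918*(151243/74210201203) = 1802514074/74210201203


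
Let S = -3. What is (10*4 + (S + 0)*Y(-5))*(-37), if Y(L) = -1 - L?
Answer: -1036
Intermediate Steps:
(10*4 + (S + 0)*Y(-5))*(-37) = (10*4 + (-3 + 0)*(-1 - 1*(-5)))*(-37) = (40 - 3*(-1 + 5))*(-37) = (40 - 3*4)*(-37) = (40 - 12)*(-37) = 28*(-37) = -1036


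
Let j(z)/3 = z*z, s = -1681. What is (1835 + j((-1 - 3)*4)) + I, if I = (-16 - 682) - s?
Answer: 3586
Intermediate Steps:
j(z) = 3*z² (j(z) = 3*(z*z) = 3*z²)
I = 983 (I = (-16 - 682) - 1*(-1681) = -698 + 1681 = 983)
(1835 + j((-1 - 3)*4)) + I = (1835 + 3*((-1 - 3)*4)²) + 983 = (1835 + 3*(-4*4)²) + 983 = (1835 + 3*(-16)²) + 983 = (1835 + 3*256) + 983 = (1835 + 768) + 983 = 2603 + 983 = 3586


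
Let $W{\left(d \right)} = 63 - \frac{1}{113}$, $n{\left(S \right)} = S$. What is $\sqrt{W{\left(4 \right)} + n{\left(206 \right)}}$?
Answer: $\frac{2 \sqrt{858687}}{113} \approx 16.401$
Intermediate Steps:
$W{\left(d \right)} = \frac{7118}{113}$ ($W{\left(d \right)} = 63 - \frac{1}{113} = \frac{7118}{113}$)
$\sqrt{W{\left(4 \right)} + n{\left(206 \right)}} = \sqrt{\frac{7118}{113} + 206} = \sqrt{\frac{30396}{113}} = \frac{2 \sqrt{858687}}{113}$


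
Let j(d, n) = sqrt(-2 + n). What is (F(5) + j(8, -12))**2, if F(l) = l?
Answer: (5 + I*sqrt(14))**2 ≈ 11.0 + 37.417*I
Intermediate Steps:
(F(5) + j(8, -12))**2 = (5 + sqrt(-2 - 12))**2 = (5 + sqrt(-14))**2 = (5 + I*sqrt(14))**2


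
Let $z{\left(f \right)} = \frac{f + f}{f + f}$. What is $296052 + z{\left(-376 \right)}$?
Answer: $296053$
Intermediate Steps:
$z{\left(f \right)} = 1$ ($z{\left(f \right)} = \frac{2 f}{2 f} = 2 f \frac{1}{2 f} = 1$)
$296052 + z{\left(-376 \right)} = 296052 + 1 = 296053$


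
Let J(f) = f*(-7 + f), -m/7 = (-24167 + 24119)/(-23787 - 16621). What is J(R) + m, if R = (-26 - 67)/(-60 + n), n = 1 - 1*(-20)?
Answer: -9401958/853619 ≈ -11.014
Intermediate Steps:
n = 21 (n = 1 + 20 = 21)
R = 31/13 (R = (-26 - 67)/(-60 + 21) = -93/(-39) = -93*(-1/39) = 31/13 ≈ 2.3846)
m = -42/5051 (m = -7*(-24167 + 24119)/(-23787 - 16621) = -(-336)/(-40408) = -(-336)*(-1)/40408 = -7*6/5051 = -42/5051 ≈ -0.0083152)
J(R) + m = 31*(-7 + 31/13)/13 - 42/5051 = (31/13)*(-60/13) - 42/5051 = -1860/169 - 42/5051 = -9401958/853619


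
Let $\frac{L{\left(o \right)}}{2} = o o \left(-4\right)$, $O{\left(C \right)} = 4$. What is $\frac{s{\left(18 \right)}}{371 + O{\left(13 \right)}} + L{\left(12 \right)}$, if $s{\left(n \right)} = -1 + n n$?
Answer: $- \frac{431677}{375} \approx -1151.1$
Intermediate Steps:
$s{\left(n \right)} = -1 + n^{2}$
$L{\left(o \right)} = - 8 o^{2}$ ($L{\left(o \right)} = 2 o o \left(-4\right) = 2 o^{2} \left(-4\right) = 2 \left(- 4 o^{2}\right) = - 8 o^{2}$)
$\frac{s{\left(18 \right)}}{371 + O{\left(13 \right)}} + L{\left(12 \right)} = \frac{-1 + 18^{2}}{371 + 4} - 8 \cdot 12^{2} = \frac{-1 + 324}{375} - 1152 = 323 \cdot \frac{1}{375} - 1152 = \frac{323}{375} - 1152 = - \frac{431677}{375}$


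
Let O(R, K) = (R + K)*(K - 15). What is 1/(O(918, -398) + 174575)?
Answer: -1/40185 ≈ -2.4885e-5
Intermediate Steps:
O(R, K) = (-15 + K)*(K + R) (O(R, K) = (K + R)*(-15 + K) = (-15 + K)*(K + R))
1/(O(918, -398) + 174575) = 1/(((-398)² - 15*(-398) - 15*918 - 398*918) + 174575) = 1/((158404 + 5970 - 13770 - 365364) + 174575) = 1/(-214760 + 174575) = 1/(-40185) = -1/40185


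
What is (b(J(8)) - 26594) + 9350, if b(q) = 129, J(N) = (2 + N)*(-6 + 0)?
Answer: -17115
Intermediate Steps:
J(N) = -12 - 6*N (J(N) = (2 + N)*(-6) = -12 - 6*N)
(b(J(8)) - 26594) + 9350 = (129 - 26594) + 9350 = -26465 + 9350 = -17115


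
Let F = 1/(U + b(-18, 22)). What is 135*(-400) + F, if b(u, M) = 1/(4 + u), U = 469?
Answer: -354509986/6565 ≈ -54000.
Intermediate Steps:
F = 14/6565 (F = 1/(469 + 1/(4 - 18)) = 1/(469 + 1/(-14)) = 1/(469 - 1/14) = 1/(6565/14) = 14/6565 ≈ 0.0021325)
135*(-400) + F = 135*(-400) + 14/6565 = -54000 + 14/6565 = -354509986/6565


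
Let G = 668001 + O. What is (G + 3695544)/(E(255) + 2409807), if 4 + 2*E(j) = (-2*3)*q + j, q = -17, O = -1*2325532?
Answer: 4076026/4819967 ≈ 0.84565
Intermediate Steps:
O = -2325532
E(j) = 49 + j/2 (E(j) = -2 + (-2*3*(-17) + j)/2 = -2 + (-6*(-17) + j)/2 = -2 + (102 + j)/2 = -2 + (51 + j/2) = 49 + j/2)
G = -1657531 (G = 668001 - 2325532 = -1657531)
(G + 3695544)/(E(255) + 2409807) = (-1657531 + 3695544)/((49 + (½)*255) + 2409807) = 2038013/((49 + 255/2) + 2409807) = 2038013/(353/2 + 2409807) = 2038013/(4819967/2) = 2038013*(2/4819967) = 4076026/4819967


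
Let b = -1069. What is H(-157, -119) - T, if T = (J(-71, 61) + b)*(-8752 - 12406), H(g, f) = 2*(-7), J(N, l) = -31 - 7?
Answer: -23421920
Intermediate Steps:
J(N, l) = -38
H(g, f) = -14
T = 23421906 (T = (-38 - 1069)*(-8752 - 12406) = -1107*(-21158) = 23421906)
H(-157, -119) - T = -14 - 1*23421906 = -14 - 23421906 = -23421920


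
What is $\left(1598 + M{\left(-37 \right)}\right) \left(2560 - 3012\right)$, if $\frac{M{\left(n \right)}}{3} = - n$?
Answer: $-772468$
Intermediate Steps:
$M{\left(n \right)} = - 3 n$ ($M{\left(n \right)} = 3 \left(- n\right) = - 3 n$)
$\left(1598 + M{\left(-37 \right)}\right) \left(2560 - 3012\right) = \left(1598 - -111\right) \left(2560 - 3012\right) = \left(1598 + 111\right) \left(-452\right) = 1709 \left(-452\right) = -772468$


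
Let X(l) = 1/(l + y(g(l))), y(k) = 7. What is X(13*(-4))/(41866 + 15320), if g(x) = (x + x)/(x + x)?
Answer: -1/2573370 ≈ -3.8860e-7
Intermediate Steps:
g(x) = 1 (g(x) = (2*x)/((2*x)) = (2*x)*(1/(2*x)) = 1)
X(l) = 1/(7 + l) (X(l) = 1/(l + 7) = 1/(7 + l))
X(13*(-4))/(41866 + 15320) = 1/((7 + 13*(-4))*(41866 + 15320)) = 1/((7 - 52)*57186) = (1/57186)/(-45) = -1/45*1/57186 = -1/2573370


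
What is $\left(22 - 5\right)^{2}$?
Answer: $289$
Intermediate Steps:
$\left(22 - 5\right)^{2} = 17^{2} = 289$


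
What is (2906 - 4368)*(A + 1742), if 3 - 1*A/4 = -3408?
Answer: -22494332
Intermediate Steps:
A = 13644 (A = 12 - 4*(-3408) = 12 + 13632 = 13644)
(2906 - 4368)*(A + 1742) = (2906 - 4368)*(13644 + 1742) = -1462*15386 = -22494332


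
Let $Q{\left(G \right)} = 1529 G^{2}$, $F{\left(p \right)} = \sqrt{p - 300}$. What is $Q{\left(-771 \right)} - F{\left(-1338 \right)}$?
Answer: $908900289 - 3 i \sqrt{182} \approx 9.089 \cdot 10^{8} - 40.472 i$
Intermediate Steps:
$F{\left(p \right)} = \sqrt{-300 + p}$
$Q{\left(-771 \right)} - F{\left(-1338 \right)} = 1529 \left(-771\right)^{2} - \sqrt{-300 - 1338} = 1529 \cdot 594441 - \sqrt{-1638} = 908900289 - 3 i \sqrt{182}$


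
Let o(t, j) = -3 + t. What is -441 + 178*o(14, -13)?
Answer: 1517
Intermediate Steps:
-441 + 178*o(14, -13) = -441 + 178*(-3 + 14) = -441 + 178*11 = -441 + 1958 = 1517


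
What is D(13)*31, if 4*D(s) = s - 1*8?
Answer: 155/4 ≈ 38.750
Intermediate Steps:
D(s) = -2 + s/4 (D(s) = (s - 1*8)/4 = (s - 8)/4 = (-8 + s)/4 = -2 + s/4)
D(13)*31 = (-2 + (¼)*13)*31 = (-2 + 13/4)*31 = (5/4)*31 = 155/4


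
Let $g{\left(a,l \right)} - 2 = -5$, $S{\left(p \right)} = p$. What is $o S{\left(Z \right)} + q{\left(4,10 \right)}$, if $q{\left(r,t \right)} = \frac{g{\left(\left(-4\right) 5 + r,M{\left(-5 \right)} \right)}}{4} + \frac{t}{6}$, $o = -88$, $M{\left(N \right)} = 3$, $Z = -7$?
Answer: $\frac{7403}{12} \approx 616.92$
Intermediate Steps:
$g{\left(a,l \right)} = -3$ ($g{\left(a,l \right)} = 2 - 5 = -3$)
$q{\left(r,t \right)} = - \frac{3}{4} + \frac{t}{6}$
$o S{\left(Z \right)} + q{\left(4,10 \right)} = \left(-88\right) \left(-7\right) + \left(- \frac{3}{4} + \frac{1}{6} \cdot 10\right) = 616 + \left(- \frac{3}{4} + \frac{5}{3}\right) = 616 + \frac{11}{12} = \frac{7403}{12}$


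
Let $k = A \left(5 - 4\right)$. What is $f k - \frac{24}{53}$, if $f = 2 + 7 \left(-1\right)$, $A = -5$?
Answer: $\frac{1301}{53} \approx 24.547$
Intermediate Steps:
$f = -5$ ($f = 2 - 7 = -5$)
$k = -5$ ($k = - 5 \left(5 - 4\right) = \left(-5\right) 1 = -5$)
$f k - \frac{24}{53} = \left(-5\right) \left(-5\right) - \frac{24}{53} = 25 - \frac{24}{53} = \frac{1301}{53}$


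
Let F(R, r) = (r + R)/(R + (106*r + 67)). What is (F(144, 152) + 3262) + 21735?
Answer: 408026327/16323 ≈ 24997.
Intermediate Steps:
F(R, r) = (R + r)/(67 + R + 106*r) (F(R, r) = (R + r)/(R + (67 + 106*r)) = (R + r)/(67 + R + 106*r))
(F(144, 152) + 3262) + 21735 = ((144 + 152)/(67 + 144 + 106*152) + 3262) + 21735 = (296/(67 + 144 + 16112) + 3262) + 21735 = (296/16323 + 3262) + 21735 = 53245922/16323 + 21735 = 408026327/16323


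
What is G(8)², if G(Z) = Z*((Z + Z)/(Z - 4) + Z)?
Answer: 9216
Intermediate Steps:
G(Z) = Z*(Z + 2*Z/(-4 + Z)) (G(Z) = Z*((2*Z)/(-4 + Z) + Z) = Z*(2*Z/(-4 + Z) + Z) = Z*(Z + 2*Z/(-4 + Z)))
G(8)² = (8²*(-2 + 8)/(-4 + 8))² = (64*6/4)² = (64*(¼)*6)² = 96² = 9216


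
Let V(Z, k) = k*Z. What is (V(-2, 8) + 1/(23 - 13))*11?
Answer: -1749/10 ≈ -174.90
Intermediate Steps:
V(Z, k) = Z*k
(V(-2, 8) + 1/(23 - 13))*11 = (-2*8 + 1/(23 - 13))*11 = (-16 + 1/10)*11 = -159/10*11 = -1749/10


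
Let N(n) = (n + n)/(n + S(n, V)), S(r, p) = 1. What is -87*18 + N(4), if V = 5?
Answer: -7822/5 ≈ -1564.4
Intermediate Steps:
N(n) = 2*n/(1 + n) (N(n) = (n + n)/(n + 1) = (2*n)/(1 + n) = 2*n/(1 + n))
-87*18 + N(4) = -87*18 + 2*4/(1 + 4) = -1566 + 2*4/5 = -1566 + 2*4*(1/5) = -1566 + 8/5 = -7822/5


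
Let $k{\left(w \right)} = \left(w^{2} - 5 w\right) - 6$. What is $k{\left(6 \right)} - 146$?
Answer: $-146$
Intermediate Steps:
$k{\left(w \right)} = -6 + w^{2} - 5 w$
$k{\left(6 \right)} - 146 = \left(-6 + 6^{2} - 30\right) - 146 = \left(-6 + 36 - 30\right) - 146 = 0 - 146 = -146$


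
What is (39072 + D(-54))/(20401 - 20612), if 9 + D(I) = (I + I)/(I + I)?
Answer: -39064/211 ≈ -185.14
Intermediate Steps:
D(I) = -8 (D(I) = -9 + (I + I)/(I + I) = -9 + (2*I)/((2*I)) = -9 + (2*I)*(1/(2*I)) = -9 + 1 = -8)
(39072 + D(-54))/(20401 - 20612) = (39072 - 8)/(20401 - 20612) = 39064/(-211) = 39064*(-1/211) = -39064/211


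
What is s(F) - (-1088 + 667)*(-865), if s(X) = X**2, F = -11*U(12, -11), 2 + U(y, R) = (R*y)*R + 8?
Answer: 256853279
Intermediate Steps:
U(y, R) = 6 + y*R**2 (U(y, R) = -2 + ((R*y)*R + 8) = -2 + (y*R**2 + 8) = -2 + (8 + y*R**2) = 6 + y*R**2)
F = -16038 (F = -11*(6 + 12*(-11)**2) = -11*(6 + 12*121) = -11*(6 + 1452) = -11*1458 = -16038)
s(F) - (-1088 + 667)*(-865) = (-16038)**2 - (-1088 + 667)*(-865) = 257217444 - (-421)*(-865) = 257217444 - 1*364165 = 257217444 - 364165 = 256853279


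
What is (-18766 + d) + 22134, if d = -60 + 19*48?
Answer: 4220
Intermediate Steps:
d = 852 (d = -60 + 912 = 852)
(-18766 + d) + 22134 = (-18766 + 852) + 22134 = -17914 + 22134 = 4220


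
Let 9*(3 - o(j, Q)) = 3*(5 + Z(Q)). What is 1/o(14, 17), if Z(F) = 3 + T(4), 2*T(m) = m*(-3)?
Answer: 3/7 ≈ 0.42857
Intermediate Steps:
T(m) = -3*m/2 (T(m) = (m*(-3))/2 = (-3*m)/2 = -3*m/2)
Z(F) = -3 (Z(F) = 3 - 3/2*4 = 3 - 6 = -3)
o(j, Q) = 7/3 (o(j, Q) = 3 - (5 - 3)/3 = 3 - 2/3 = 7/3)
1/o(14, 17) = 1/(7/3) = 3/7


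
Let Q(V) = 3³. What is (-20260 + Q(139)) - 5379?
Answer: -25612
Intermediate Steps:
Q(V) = 27
(-20260 + Q(139)) - 5379 = (-20260 + 27) - 5379 = -20233 - 5379 = -25612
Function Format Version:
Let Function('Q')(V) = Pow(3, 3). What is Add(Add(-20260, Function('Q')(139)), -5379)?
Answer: -25612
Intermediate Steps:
Function('Q')(V) = 27
Add(Add(-20260, Function('Q')(139)), -5379) = Add(Add(-20260, 27), -5379) = Add(-20233, -5379) = -25612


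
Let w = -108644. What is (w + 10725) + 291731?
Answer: 193812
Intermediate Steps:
(w + 10725) + 291731 = (-108644 + 10725) + 291731 = -97919 + 291731 = 193812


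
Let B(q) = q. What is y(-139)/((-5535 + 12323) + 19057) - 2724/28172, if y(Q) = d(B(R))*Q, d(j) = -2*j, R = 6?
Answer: -1950907/60675445 ≈ -0.032153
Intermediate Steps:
y(Q) = -12*Q (y(Q) = (-2*6)*Q = -12*Q)
y(-139)/((-5535 + 12323) + 19057) - 2724/28172 = (-12*(-139))/((-5535 + 12323) + 19057) - 2724/28172 = 1668/(6788 + 19057) - 2724*1/28172 = 1668/25845 - 681/7043 = 1668*(1/25845) - 681/7043 = 556/8615 - 681/7043 = -1950907/60675445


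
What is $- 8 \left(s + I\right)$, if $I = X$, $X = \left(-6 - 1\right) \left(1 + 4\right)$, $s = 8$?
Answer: $216$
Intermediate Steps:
$X = -35$ ($X = \left(-7\right) 5 = -35$)
$I = -35$
$- 8 \left(s + I\right) = - 8 \left(8 - 35\right) = \left(-8\right) \left(-27\right) = 216$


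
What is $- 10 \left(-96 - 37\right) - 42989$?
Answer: $-41659$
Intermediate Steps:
$- 10 \left(-96 - 37\right) - 42989 = \left(-10\right) \left(-133\right) - 42989 = 1330 - 42989 = -41659$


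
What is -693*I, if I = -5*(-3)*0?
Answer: 0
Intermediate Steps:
I = 0 (I = 15*0 = 0)
-693*I = -693*0 = 0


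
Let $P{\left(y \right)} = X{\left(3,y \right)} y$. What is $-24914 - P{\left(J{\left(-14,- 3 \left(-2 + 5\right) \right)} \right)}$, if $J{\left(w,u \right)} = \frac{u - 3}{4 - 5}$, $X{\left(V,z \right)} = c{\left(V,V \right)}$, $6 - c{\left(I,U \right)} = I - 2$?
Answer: $-24974$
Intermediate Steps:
$c{\left(I,U \right)} = 8 - I$ ($c{\left(I,U \right)} = 6 - \left(I - 2\right) = 6 - \left(-2 + I\right) = 8 - I$)
$X{\left(V,z \right)} = 8 - V$
$J{\left(w,u \right)} = 3 - u$ ($J{\left(w,u \right)} = \frac{-3 + u}{-1} = \left(-3 + u\right) \left(-1\right) = 3 - u$)
$P{\left(y \right)} = 5 y$ ($P{\left(y \right)} = \left(8 - 3\right) y = 5 y$)
$-24914 - P{\left(J{\left(-14,- 3 \left(-2 + 5\right) \right)} \right)} = -24914 - 5 \left(3 - - 3 \left(-2 + 5\right)\right) = -24914 - 5 \left(3 - \left(-3\right) 3\right) = -24914 - 5 \left(3 - -9\right) = -24914 - 5 \left(3 + 9\right) = -24914 - 5 \cdot 12 = -24914 - 60 = -24974$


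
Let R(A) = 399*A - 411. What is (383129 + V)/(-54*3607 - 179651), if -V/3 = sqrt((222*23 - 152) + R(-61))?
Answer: -383129/374429 + 42*I*sqrt(101)/374429 ≈ -1.0232 + 0.0011273*I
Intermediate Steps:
R(A) = -411 + 399*A
V = -42*I*sqrt(101) (V = -3*sqrt((222*23 - 152) + (-411 + 399*(-61))) = -3*sqrt((5106 - 152) + (-411 - 24339)) = -3*sqrt(4954 - 24750) = -42*I*sqrt(101) ≈ -422.09*I)
(383129 + V)/(-54*3607 - 179651) = (383129 - 42*I*sqrt(101))/(-54*3607 - 179651) = (383129 - 42*I*sqrt(101))/(-194778 - 179651) = (383129 - 42*I*sqrt(101))/(-374429) = (383129 - 42*I*sqrt(101))*(-1/374429) = -383129/374429 + 42*I*sqrt(101)/374429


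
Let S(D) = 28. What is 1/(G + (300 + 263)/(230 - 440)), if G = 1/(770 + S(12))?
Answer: -665/1782 ≈ -0.37318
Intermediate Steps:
G = 1/798 (G = 1/(770 + 28) = 1/798 ≈ 0.0012531)
1/(G + (300 + 263)/(230 - 440)) = 1/(1/798 + (300 + 263)/(230 - 440)) = 1/(1/798 + 563/(-210)) = 1/(1/798 + 563*(-1/210)) = 1/(1/798 - 563/210) = 1/(-1782/665) = -665/1782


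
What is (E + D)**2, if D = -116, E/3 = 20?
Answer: 3136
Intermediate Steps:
E = 60 (E = 3*20 = 60)
(E + D)**2 = (60 - 116)**2 = (-56)**2 = 3136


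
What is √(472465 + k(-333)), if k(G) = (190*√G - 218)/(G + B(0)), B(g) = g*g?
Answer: √(5821249331 - 21090*I*√37)/111 ≈ 687.36 - 0.0075738*I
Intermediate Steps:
B(g) = g²
k(G) = (-218 + 190*√G)/G (k(G) = (190*√G - 218)/(G + 0²) = (-218 + 190*√G)/(G + 0) = (-218 + 190*√G)/G)
√(472465 + k(-333)) = √(472465 + 2*(-109 + 95*√(-333))/(-333)) = √(472465 + 2*(-1/333)*(-109 + 95*(3*I*√37))) = √(472465 + 2*(-1/333)*(-109 + 285*I*√37)) = √(472465 + (218/333 - 190*I*√37/111)) = √(157331063/333 - 190*I*√37/111)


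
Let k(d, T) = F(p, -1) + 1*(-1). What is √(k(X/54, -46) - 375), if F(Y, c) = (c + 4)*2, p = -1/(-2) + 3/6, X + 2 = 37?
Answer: I*√370 ≈ 19.235*I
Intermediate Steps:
X = 35 (X = -2 + 37 = 35)
p = 1 (p = -1*(-½) + 3*(⅙) = ½ + ½ = 1)
F(Y, c) = 8 + 2*c (F(Y, c) = (4 + c)*2 = 8 + 2*c)
k(d, T) = 5 (k(d, T) = (8 + 2*(-1)) + 1*(-1) = (8 - 2) - 1 = 6 - 1 = 5)
√(k(X/54, -46) - 375) = √(5 - 375) = √(-370) = I*√370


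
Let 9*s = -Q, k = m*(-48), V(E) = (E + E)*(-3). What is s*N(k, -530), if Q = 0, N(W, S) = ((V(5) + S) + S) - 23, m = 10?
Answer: 0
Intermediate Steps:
V(E) = -6*E (V(E) = (2*E)*(-3) = -6*E)
k = -480 (k = 10*(-48) = -480)
N(W, S) = -53 + 2*S (N(W, S) = ((-6*5 + S) + S) - 23 = ((-30 + S) + S) - 23 = (-30 + 2*S) - 23 = -53 + 2*S)
s = 0 (s = (-1*0)/9 = (⅑)*0 = 0)
s*N(k, -530) = 0*(-53 + 2*(-530)) = 0*(-53 - 1060) = 0*(-1113) = 0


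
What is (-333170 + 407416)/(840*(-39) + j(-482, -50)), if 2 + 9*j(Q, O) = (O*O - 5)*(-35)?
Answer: -74246/42463 ≈ -1.7485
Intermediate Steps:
j(Q, O) = 173/9 - 35*O**2/9 (j(Q, O) = -2/9 + ((O*O - 5)*(-35))/9 = -2/9 + ((O**2 - 5)*(-35))/9 = -2/9 + ((-5 + O**2)*(-35))/9 = -2/9 + (175 - 35*O**2)/9 = -2/9 + (175/9 - 35*O**2/9) = 173/9 - 35*O**2/9)
(-333170 + 407416)/(840*(-39) + j(-482, -50)) = (-333170 + 407416)/(840*(-39) + (173/9 - 35/9*(-50)**2)) = 74246/(-32760 + (173/9 - 35/9*2500)) = 74246/(-32760 + (173/9 - 87500/9)) = 74246/(-32760 - 9703) = 74246/(-42463) = 74246*(-1/42463) = -74246/42463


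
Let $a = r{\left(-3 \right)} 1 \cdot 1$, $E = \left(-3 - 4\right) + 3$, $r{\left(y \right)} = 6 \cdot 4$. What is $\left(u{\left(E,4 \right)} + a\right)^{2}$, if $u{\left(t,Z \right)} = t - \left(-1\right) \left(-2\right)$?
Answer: $324$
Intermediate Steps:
$r{\left(y \right)} = 24$
$E = -4$ ($E = -7 + 3 = -4$)
$u{\left(t,Z \right)} = -2 + t$ ($u{\left(t,Z \right)} = t - 2 = -2 + t$)
$a = 24$ ($a = 24 \cdot 1 \cdot 1 = 24 \cdot 1 = 24$)
$\left(u{\left(E,4 \right)} + a\right)^{2} = \left(\left(-2 - 4\right) + 24\right)^{2} = \left(-6 + 24\right)^{2} = 18^{2} = 324$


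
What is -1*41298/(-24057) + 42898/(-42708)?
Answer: 40653211/57079242 ≈ 0.71222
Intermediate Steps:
-1*41298/(-24057) + 42898/(-42708) = -41298*(-1/24057) + 42898*(-1/42708) = 13766/8019 - 21449/21354 = 40653211/57079242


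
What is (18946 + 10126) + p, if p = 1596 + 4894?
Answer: 35562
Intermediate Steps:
p = 6490
(18946 + 10126) + p = (18946 + 10126) + 6490 = 29072 + 6490 = 35562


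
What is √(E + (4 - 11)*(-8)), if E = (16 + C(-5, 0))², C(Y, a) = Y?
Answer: √177 ≈ 13.304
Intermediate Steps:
E = 121 (E = (16 - 5)² = 11² = 121)
√(E + (4 - 11)*(-8)) = √(121 + (4 - 11)*(-8)) = √(121 - 7*(-8)) = √(121 + 56) = √177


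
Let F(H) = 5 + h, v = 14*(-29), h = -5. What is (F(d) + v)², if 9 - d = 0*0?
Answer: 164836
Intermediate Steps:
d = 9 (d = 9 - 0*0 = 9 - 1*0 = 9 + 0 = 9)
v = -406
F(H) = 0 (F(H) = 5 - 5 = 0)
(F(d) + v)² = (0 - 406)² = (-406)² = 164836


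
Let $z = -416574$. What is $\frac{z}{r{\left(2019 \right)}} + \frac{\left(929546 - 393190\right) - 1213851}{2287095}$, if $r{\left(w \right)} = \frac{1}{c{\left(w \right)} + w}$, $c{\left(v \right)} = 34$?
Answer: $- \frac{391196814860317}{457419} \approx -8.5523 \cdot 10^{8}$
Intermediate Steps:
$r{\left(w \right)} = \frac{1}{34 + w}$
$\frac{z}{r{\left(2019 \right)}} + \frac{\left(929546 - 393190\right) - 1213851}{2287095} = - \frac{416574}{\frac{1}{34 + 2019}} + \frac{\left(929546 - 393190\right) - 1213851}{2287095} = - \frac{416574}{\frac{1}{2053}} + \left(536356 - 1213851\right) \frac{1}{2287095} = - 416574 \frac{1}{\frac{1}{2053}} - \frac{135499}{457419} = \left(-416574\right) 2053 - \frac{135499}{457419} = -855226422 - \frac{135499}{457419} = - \frac{391196814860317}{457419}$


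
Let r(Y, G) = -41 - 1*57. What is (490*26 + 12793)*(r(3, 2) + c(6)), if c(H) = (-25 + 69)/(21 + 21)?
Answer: -17328396/7 ≈ -2.4755e+6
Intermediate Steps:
r(Y, G) = -98 (r(Y, G) = -41 - 57 = -98)
c(H) = 22/21 (c(H) = 44/42 = 44*(1/42) = 22/21)
(490*26 + 12793)*(r(3, 2) + c(6)) = (490*26 + 12793)*(-98 + 22/21) = (12740 + 12793)*(-2036/21) = 25533*(-2036/21) = -17328396/7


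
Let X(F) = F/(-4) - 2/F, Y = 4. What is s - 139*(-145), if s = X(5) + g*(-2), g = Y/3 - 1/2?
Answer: 1209101/60 ≈ 20152.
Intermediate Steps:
X(F) = -2/F - F/4 (X(F) = F*(-¼) - 2/F = -F/4 - 2/F = -2/F - F/4)
g = ⅚ (g = 4/3 - 1/2 = 4*(⅓) - 1*½ = 4/3 - ½ = ⅚ ≈ 0.83333)
s = -199/60 (s = (-2/5 - ¼*5) + (⅚)*(-2) = (-2*⅕ - 5/4) - 5/3 = (-⅖ - 5/4) - 5/3 = -33/20 - 5/3 = -199/60 ≈ -3.3167)
s - 139*(-145) = -199/60 - 139*(-145) = -199/60 + 20155 = 1209101/60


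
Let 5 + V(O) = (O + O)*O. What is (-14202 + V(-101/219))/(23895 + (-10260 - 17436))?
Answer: 681361525/182299761 ≈ 3.7376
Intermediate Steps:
V(O) = -5 + 2*O² (V(O) = -5 + (O + O)*O = -5 + (2*O)*O = -5 + 2*O²)
(-14202 + V(-101/219))/(23895 + (-10260 - 17436)) = (-14202 + (-5 + 2*(-101/219)²))/(23895 + (-10260 - 17436)) = (-14202 + (-5 + 2*(-101*1/219)²))/(23895 - 27696) = (-14202 + (-5 + 2*(-101/219)²))/(-3801) = (-14202 + (-5 + 2*(10201/47961)))*(-1/3801) = (-14202 + (-5 + 20402/47961))*(-1/3801) = (-14202 - 219403/47961)*(-1/3801) = -681361525/47961*(-1/3801) = 681361525/182299761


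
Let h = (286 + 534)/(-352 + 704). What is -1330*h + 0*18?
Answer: -136325/44 ≈ -3098.3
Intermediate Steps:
h = 205/88 (h = 820/352 = 820*(1/352) = 205/88 ≈ 2.3295)
-1330*h + 0*18 = -1330*205/88 + 0*18 = -136325/44 + 0 = -136325/44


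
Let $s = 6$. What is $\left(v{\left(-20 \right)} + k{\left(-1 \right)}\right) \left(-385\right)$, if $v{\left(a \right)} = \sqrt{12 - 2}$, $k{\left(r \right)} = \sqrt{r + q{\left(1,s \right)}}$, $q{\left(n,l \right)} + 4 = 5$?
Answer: $- 385 \sqrt{10} \approx -1217.5$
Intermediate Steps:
$q{\left(n,l \right)} = 1$ ($q{\left(n,l \right)} = -4 + 5 = 1$)
$k{\left(r \right)} = \sqrt{1 + r}$ ($k{\left(r \right)} = \sqrt{r + 1} = \sqrt{1 + r}$)
$v{\left(a \right)} = \sqrt{10}$
$\left(v{\left(-20 \right)} + k{\left(-1 \right)}\right) \left(-385\right) = \left(\sqrt{10} + \sqrt{1 - 1}\right) \left(-385\right) = \left(\sqrt{10} + \sqrt{0}\right) \left(-385\right) = \left(\sqrt{10} + 0\right) \left(-385\right) = \sqrt{10} \left(-385\right) = - 385 \sqrt{10}$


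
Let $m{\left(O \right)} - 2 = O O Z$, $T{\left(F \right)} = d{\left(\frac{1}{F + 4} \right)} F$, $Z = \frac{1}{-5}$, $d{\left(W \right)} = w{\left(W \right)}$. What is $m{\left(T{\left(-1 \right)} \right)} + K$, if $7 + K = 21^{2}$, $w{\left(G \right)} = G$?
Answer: $\frac{19619}{45} \approx 435.98$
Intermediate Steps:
$d{\left(W \right)} = W$
$Z = - \frac{1}{5} \approx -0.2$
$K = 434$ ($K = -7 + 21^{2} = -7 + 441 = 434$)
$T{\left(F \right)} = \frac{F}{4 + F}$ ($T{\left(F \right)} = \frac{F}{F + 4} = \frac{F}{4 + F}$)
$m{\left(O \right)} = 2 - \frac{O^{2}}{5}$ ($m{\left(O \right)} = 2 + O O \left(- \frac{1}{5}\right) = 2 + O^{2} \left(- \frac{1}{5}\right) = 2 - \frac{O^{2}}{5}$)
$m{\left(T{\left(-1 \right)} \right)} + K = \left(2 - \frac{\left(- \frac{1}{4 - 1}\right)^{2}}{5}\right) + 434 = \left(2 - \frac{\left(- \frac{1}{3}\right)^{2}}{5}\right) + 434 = \left(2 - \frac{1}{45}\right) + 434 = \frac{89}{45} + 434 = \frac{19619}{45}$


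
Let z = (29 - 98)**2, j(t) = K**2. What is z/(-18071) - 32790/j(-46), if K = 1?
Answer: -592552851/18071 ≈ -32790.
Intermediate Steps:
j(t) = 1 (j(t) = 1**2 = 1)
z = 4761 (z = (-69)**2 = 4761)
z/(-18071) - 32790/j(-46) = 4761/(-18071) - 32790/1 = 4761*(-1/18071) - 32790*1 = -4761/18071 - 32790 = -592552851/18071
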